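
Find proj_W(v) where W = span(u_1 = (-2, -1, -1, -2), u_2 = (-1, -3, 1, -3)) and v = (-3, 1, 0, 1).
proj_W(v) = (-6/5, 9/10, -3/2, 0)

Set up U = [u_1 | ... | u_2] ∈ R^(4×2). The projector onto W = col(U) is P = U (U^T U)^(-1) U^T.
Compute U^T U =
  [10, 10]
  [10, 20],
and U^T v = (3, -3).
Solve U^T U · c = U^T v for the coefficients: c = (9/10, -3/5). The projection is proj_W(v) = U c.
Check: (v - proj_W(v)) · u_1 = 0  (should be 0).
Check: (v - proj_W(v)) · u_2 = 0  (should be 0).
Result: proj_W(v) = (-6/5, 9/10, -3/2, 0).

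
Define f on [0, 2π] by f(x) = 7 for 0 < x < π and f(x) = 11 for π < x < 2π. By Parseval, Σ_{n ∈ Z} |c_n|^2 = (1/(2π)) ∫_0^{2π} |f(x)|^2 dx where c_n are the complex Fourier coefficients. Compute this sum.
Σ |c_n|^2 = 85

Parseval equates the L^2 energy of f (normalised by 1/(2π)) with the ℓ^2 sum of its Fourier coefficients: (1/(2π)) ∫_0^{2π} |f|^2 = Σ |c_n|^2.
Compute the left side: (1/(2π)) [∫_0^π 7^2 dx + ∫_π^{2π} 11^2 dx] = (1/(2π)) · (49π + 121π) = (49 + 121)/2 = 85.
So Σ_{n ∈ Z} |c_n|^2 = 85.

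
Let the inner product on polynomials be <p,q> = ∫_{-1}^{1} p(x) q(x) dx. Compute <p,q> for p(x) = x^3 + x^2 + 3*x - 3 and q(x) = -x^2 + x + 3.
<p,q> = -12

Expand the product: p(x)·q(x) = -x^5 + x^3 + 9*x^2 + 6*x - 9.
∫_{-1}^{1} of each monomial x^k gives [2/(k+1) if k even, 0 if k odd]. Integrating term-by-term (or equivalently evaluating the antiderivative F(x) = -x^6/6 + x^4/4 + 3*x^3 + 3*x^2 - 9*x at the endpoints):
  F(1) − F(−1) = -35/12 − (109/12) = -12.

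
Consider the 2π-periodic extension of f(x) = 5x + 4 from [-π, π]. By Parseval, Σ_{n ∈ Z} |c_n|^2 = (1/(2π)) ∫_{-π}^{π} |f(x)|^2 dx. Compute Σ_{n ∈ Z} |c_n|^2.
Σ |c_n|^2 = 25π^2/3 + 16

Expand and integrate term by term over [-π, π]:
  ∫ (5x)^2 dx = 25·(2π^3/3); ∫ 2·5·(4)·x dx = 0 (odd integrand); ∫ 4^2 dx = 16·2π.
So (1/(2π)) ∫_{-π}^{π} (5x + 4)^2 dx = 25π^2/3 + 16 = 25π^2/3 + 16.
Parseval ⇒ Σ |c_n|^2 = 25π^2/3 + 16.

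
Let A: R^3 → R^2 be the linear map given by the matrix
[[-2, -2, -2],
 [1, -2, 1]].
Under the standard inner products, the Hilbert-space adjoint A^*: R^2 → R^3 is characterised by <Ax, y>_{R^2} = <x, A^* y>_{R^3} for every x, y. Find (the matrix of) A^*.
A^* = A^T =
[[-2, 1],
 [-2, -2],
 [-2, 1]]

For real matrices with standard dot products, the defining identity <Ax, y> = <x, A^* y> gives (Ax)^T y = x^T (A^*) y, i.e. x^T A^T y = x^T (A^*) y. Since this holds for all x, y, we must have A^* = A^T. Therefore
A^* =
[[-2, 1],
 [-2, -2],
 [-2, 1]].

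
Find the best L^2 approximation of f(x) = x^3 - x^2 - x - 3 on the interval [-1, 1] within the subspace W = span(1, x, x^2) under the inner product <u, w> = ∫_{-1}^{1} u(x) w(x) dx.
g(x) = -x^2 - 2*x/5 - 3

The best approximation g ∈ W is the orthogonal projection of f onto W. Writing g = a_0 + a_1 x + a_2 x^2, the coefficients solve the normal equations G · a = b where
  G_{ij} = <φ_i, φ_j> and b_i = <f, φ_i>, with φ_0 = 1, φ_1 = x, φ_2 = x^2.
G =
  [2, 0, 2/3]
  [0, 2/3, 0]
  [2/3, 0, 2/5],
b = (-20/3, -4/15, -12/5).
Solving gives a_0 = -3, a_1 = -2/5, a_2 = -1, so
  g(x) = -x^2 - 2*x/5 - 3.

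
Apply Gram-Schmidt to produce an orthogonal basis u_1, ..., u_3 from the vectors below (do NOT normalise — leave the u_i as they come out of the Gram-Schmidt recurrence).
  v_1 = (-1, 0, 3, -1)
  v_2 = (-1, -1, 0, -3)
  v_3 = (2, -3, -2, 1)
Orthogonal basis:
  u_1 = (-1, 0, 3, -1)
  u_2 = (-7/11, -1, -12/11, -29/11)
  u_3 = (19/15, -43/15, 3/5, 8/15)

Apply the Gram-Schmidt recurrence
  u_1 = v_1
  u_i = v_i − Σ_{j<i} ((v_i · u_j) / (u_j · u_j)) · u_j.

Step by step this gives:
  u_1 = (-1, 0, 3, -1)
  u_2 = (-7/11, -1, -12/11, -29/11)
  u_3 = (19/15, -43/15, 3/5, 8/15)

Orthogonality check:
  u_2 · u_1 = 0 (should be 0)
  u_3 · u_1 = 0 (should be 0)
  u_3 · u_2 = 0 (should be 0)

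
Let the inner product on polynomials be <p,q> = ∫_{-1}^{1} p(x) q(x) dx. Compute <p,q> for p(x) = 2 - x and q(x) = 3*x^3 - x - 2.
<p,q> = -128/15

Expand the product: p(x)·q(x) = -3*x^4 + 6*x^3 + x^2 - 4.
∫_{-1}^{1} of each monomial x^k gives [2/(k+1) if k even, 0 if k odd]. Integrating term-by-term (or equivalently evaluating the antiderivative F(x) = -3*x^5/5 + 3*x^4/2 + x^3/3 - 4*x at the endpoints):
  F(1) − F(−1) = -83/30 − (173/30) = -128/15.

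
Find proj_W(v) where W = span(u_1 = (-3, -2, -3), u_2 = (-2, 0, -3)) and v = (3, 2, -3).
proj_W(v) = (39/61, 194/61, -87/61)

Set up U = [u_1 | ... | u_2] ∈ R^(3×2). The projector onto W = col(U) is P = U (U^T U)^(-1) U^T.
Compute U^T U =
  [22, 15]
  [15, 13],
and U^T v = (-4, 3).
Solve U^T U · c = U^T v for the coefficients: c = (-97/61, 126/61). The projection is proj_W(v) = U c.
Check: (v - proj_W(v)) · u_1 = 0  (should be 0).
Check: (v - proj_W(v)) · u_2 = 0  (should be 0).
Result: proj_W(v) = (39/61, 194/61, -87/61).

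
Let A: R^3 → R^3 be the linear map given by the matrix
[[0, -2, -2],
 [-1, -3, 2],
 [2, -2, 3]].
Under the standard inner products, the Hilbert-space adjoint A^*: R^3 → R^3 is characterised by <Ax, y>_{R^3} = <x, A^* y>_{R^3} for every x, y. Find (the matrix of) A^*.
A^* = A^T =
[[0, -1, 2],
 [-2, -3, -2],
 [-2, 2, 3]]

For real matrices with standard dot products, the defining identity <Ax, y> = <x, A^* y> gives (Ax)^T y = x^T (A^*) y, i.e. x^T A^T y = x^T (A^*) y. Since this holds for all x, y, we must have A^* = A^T. Therefore
A^* =
[[0, -1, 2],
 [-2, -3, -2],
 [-2, 2, 3]].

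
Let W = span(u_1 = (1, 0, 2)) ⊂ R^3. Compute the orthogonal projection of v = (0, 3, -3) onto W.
proj_W(v) = (-6/5, 0, -12/5)

Set up U = [u_1 | ... | u_1] ∈ R^(3×1). The projector onto W = col(U) is P = U (U^T U)^(-1) U^T.
Compute U^T U =
  [5],
and U^T v = (-6).
Solve U^T U · c = U^T v for the coefficients: c = (-6/5). The projection is proj_W(v) = U c.
Check: (v - proj_W(v)) · u_1 = 0  (should be 0).
Result: proj_W(v) = (-6/5, 0, -12/5).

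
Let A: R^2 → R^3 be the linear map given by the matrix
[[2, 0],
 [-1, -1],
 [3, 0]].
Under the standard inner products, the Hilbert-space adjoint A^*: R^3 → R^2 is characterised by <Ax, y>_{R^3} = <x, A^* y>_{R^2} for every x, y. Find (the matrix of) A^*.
A^* = A^T =
[[2, -1, 3],
 [0, -1, 0]]

For real matrices with standard dot products, the defining identity <Ax, y> = <x, A^* y> gives (Ax)^T y = x^T (A^*) y, i.e. x^T A^T y = x^T (A^*) y. Since this holds for all x, y, we must have A^* = A^T. Therefore
A^* =
[[2, -1, 3],
 [0, -1, 0]].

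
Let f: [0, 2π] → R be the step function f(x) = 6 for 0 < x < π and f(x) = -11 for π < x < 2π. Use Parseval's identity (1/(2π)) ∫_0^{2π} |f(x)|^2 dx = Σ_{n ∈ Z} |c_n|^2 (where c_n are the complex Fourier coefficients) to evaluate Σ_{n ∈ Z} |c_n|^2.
Σ |c_n|^2 = 157/2

Parseval equates the L^2 energy of f (normalised by 1/(2π)) with the ℓ^2 sum of its Fourier coefficients: (1/(2π)) ∫_0^{2π} |f|^2 = Σ |c_n|^2.
Compute the left side: (1/(2π)) [∫_0^π 6^2 dx + ∫_π^{2π} (-11)^2 dx] = (1/(2π)) · (36π + 121π) = (36 + 121)/2 = 157/2.
So Σ_{n ∈ Z} |c_n|^2 = 157/2.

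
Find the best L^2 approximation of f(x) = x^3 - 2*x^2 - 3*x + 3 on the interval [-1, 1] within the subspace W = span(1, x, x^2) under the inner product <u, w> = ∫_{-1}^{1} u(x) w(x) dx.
g(x) = -2*x^2 - 12*x/5 + 3

The best approximation g ∈ W is the orthogonal projection of f onto W. Writing g = a_0 + a_1 x + a_2 x^2, the coefficients solve the normal equations G · a = b where
  G_{ij} = <φ_i, φ_j> and b_i = <f, φ_i>, with φ_0 = 1, φ_1 = x, φ_2 = x^2.
G =
  [2, 0, 2/3]
  [0, 2/3, 0]
  [2/3, 0, 2/5],
b = (14/3, -8/5, 6/5).
Solving gives a_0 = 3, a_1 = -12/5, a_2 = -2, so
  g(x) = -2*x^2 - 12*x/5 + 3.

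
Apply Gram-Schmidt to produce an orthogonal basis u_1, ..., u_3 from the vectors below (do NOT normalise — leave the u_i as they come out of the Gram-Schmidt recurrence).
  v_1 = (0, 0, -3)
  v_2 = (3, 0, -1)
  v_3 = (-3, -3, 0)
Orthogonal basis:
  u_1 = (0, 0, -3)
  u_2 = (3, 0, 0)
  u_3 = (0, -3, 0)

Apply the Gram-Schmidt recurrence
  u_1 = v_1
  u_i = v_i − Σ_{j<i} ((v_i · u_j) / (u_j · u_j)) · u_j.

Step by step this gives:
  u_1 = (0, 0, -3)
  u_2 = (3, 0, 0)
  u_3 = (0, -3, 0)

Orthogonality check:
  u_2 · u_1 = 0 (should be 0)
  u_3 · u_1 = 0 (should be 0)
  u_3 · u_2 = 0 (should be 0)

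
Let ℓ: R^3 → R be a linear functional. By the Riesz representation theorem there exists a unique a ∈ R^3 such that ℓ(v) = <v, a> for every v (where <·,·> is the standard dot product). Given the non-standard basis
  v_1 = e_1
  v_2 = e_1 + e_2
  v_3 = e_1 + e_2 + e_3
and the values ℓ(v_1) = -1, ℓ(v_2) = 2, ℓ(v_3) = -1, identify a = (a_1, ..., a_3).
a = (-1, 3, -3)

Write a = (a_1, ..., a_3) in the standard basis. For each basis vector v_i, ℓ(v_i) = <v_i, a> is a linear equation in the a_j's. Collect the n equations into a matrix system V a = ℓ, where row i of V is v_i (expressed in the standard basis). Since V is invertible (lower-triangular with 1s on the diagonal, up to permutation), solve by back-substitution:
  V =
[[1, 0, 0],
 [1, 1, 0],
 [1, 1, 1]]
  V a = (-1, 2, -1)
Solving gives a = (-1, 3, -3).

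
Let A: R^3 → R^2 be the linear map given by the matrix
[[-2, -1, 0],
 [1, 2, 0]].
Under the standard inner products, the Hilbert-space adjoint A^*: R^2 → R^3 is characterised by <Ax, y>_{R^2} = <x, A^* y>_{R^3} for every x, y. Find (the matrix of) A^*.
A^* = A^T =
[[-2, 1],
 [-1, 2],
 [0, 0]]

For real matrices with standard dot products, the defining identity <Ax, y> = <x, A^* y> gives (Ax)^T y = x^T (A^*) y, i.e. x^T A^T y = x^T (A^*) y. Since this holds for all x, y, we must have A^* = A^T. Therefore
A^* =
[[-2, 1],
 [-1, 2],
 [0, 0]].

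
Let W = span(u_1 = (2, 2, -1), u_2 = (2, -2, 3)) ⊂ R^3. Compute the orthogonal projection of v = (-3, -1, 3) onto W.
proj_W(v) = (-20/9, -23/9, 13/9)

Set up U = [u_1 | ... | u_2] ∈ R^(3×2). The projector onto W = col(U) is P = U (U^T U)^(-1) U^T.
Compute U^T U =
  [9, -3]
  [-3, 17],
and U^T v = (-11, 5).
Solve U^T U · c = U^T v for the coefficients: c = (-43/36, 1/12). The projection is proj_W(v) = U c.
Check: (v - proj_W(v)) · u_1 = 0  (should be 0).
Check: (v - proj_W(v)) · u_2 = 0  (should be 0).
Result: proj_W(v) = (-20/9, -23/9, 13/9).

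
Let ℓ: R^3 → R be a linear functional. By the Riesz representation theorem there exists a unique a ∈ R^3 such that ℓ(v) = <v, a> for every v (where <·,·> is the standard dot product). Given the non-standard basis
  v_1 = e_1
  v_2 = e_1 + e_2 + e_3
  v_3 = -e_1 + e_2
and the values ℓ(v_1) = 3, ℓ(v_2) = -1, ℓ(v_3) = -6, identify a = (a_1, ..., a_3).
a = (3, -3, -1)

Write a = (a_1, ..., a_3) in the standard basis. For each basis vector v_i, ℓ(v_i) = <v_i, a> is a linear equation in the a_j's. Collect the n equations into a matrix system V a = ℓ, where row i of V is v_i (expressed in the standard basis). Since V is invertible (lower-triangular with 1s on the diagonal, up to permutation), solve by back-substitution:
  V =
[[1, 0, 0],
 [1, 1, 1],
 [-1, 1, 0]]
  V a = (3, -1, -6)
Solving gives a = (3, -3, -1).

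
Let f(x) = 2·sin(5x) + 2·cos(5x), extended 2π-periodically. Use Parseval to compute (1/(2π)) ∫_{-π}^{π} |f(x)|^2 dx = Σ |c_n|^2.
Σ |c_n|^2 = 4

Expand |f|^2 and use orthogonality of {sin(nx), cos(mx)} on [-π, π]:
  ∫_{-π}^{π} sin(nx)^2 dx = π, ∫ cos(mx)^2 dx = π, and cross terms integrate to 0.
So ∫_{-π}^{π} f(x)^2 dx = 2^2 · π + 2^2 · π = (4 + 4)π.
Divide by 2π: (4 + 4)/2 = 4.
By Parseval, this equals Σ |c_n|^2.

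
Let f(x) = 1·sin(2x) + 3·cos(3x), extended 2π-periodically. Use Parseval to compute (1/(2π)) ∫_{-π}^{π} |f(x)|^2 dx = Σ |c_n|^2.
Σ |c_n|^2 = 5

Expand |f|^2 and use orthogonality of {sin(nx), cos(mx)} on [-π, π]:
  ∫_{-π}^{π} sin(nx)^2 dx = π, ∫ cos(mx)^2 dx = π, and cross terms integrate to 0.
So ∫_{-π}^{π} f(x)^2 dx = 1^2 · π + 3^2 · π = (1 + 9)π.
Divide by 2π: (1 + 9)/2 = 5.
By Parseval, this equals Σ |c_n|^2.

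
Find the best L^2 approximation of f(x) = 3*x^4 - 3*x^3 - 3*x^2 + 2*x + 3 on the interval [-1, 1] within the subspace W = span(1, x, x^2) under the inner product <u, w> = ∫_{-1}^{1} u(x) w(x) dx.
g(x) = -3*x^2/7 + x/5 + 96/35

The best approximation g ∈ W is the orthogonal projection of f onto W. Writing g = a_0 + a_1 x + a_2 x^2, the coefficients solve the normal equations G · a = b where
  G_{ij} = <φ_i, φ_j> and b_i = <f, φ_i>, with φ_0 = 1, φ_1 = x, φ_2 = x^2.
G =
  [2, 0, 2/3]
  [0, 2/3, 0]
  [2/3, 0, 2/5],
b = (26/5, 2/15, 58/35).
Solving gives a_0 = 96/35, a_1 = 1/5, a_2 = -3/7, so
  g(x) = -3*x^2/7 + x/5 + 96/35.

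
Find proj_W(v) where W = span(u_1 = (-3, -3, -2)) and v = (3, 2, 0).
proj_W(v) = (45/22, 45/22, 15/11)

Set up U = [u_1 | ... | u_1] ∈ R^(3×1). The projector onto W = col(U) is P = U (U^T U)^(-1) U^T.
Compute U^T U =
  [22],
and U^T v = (-15).
Solve U^T U · c = U^T v for the coefficients: c = (-15/22). The projection is proj_W(v) = U c.
Check: (v - proj_W(v)) · u_1 = 0  (should be 0).
Result: proj_W(v) = (45/22, 45/22, 15/11).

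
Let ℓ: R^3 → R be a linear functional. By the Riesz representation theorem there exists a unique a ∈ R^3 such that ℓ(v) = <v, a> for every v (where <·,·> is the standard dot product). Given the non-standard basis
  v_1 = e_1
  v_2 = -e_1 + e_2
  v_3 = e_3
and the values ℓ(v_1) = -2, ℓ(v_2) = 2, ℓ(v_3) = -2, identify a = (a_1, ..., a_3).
a = (-2, 0, -2)

Write a = (a_1, ..., a_3) in the standard basis. For each basis vector v_i, ℓ(v_i) = <v_i, a> is a linear equation in the a_j's. Collect the n equations into a matrix system V a = ℓ, where row i of V is v_i (expressed in the standard basis). Since V is invertible (lower-triangular with 1s on the diagonal, up to permutation), solve by back-substitution:
  V =
[[1, 0, 0],
 [-1, 1, 0],
 [0, 0, 1]]
  V a = (-2, 2, -2)
Solving gives a = (-2, 0, -2).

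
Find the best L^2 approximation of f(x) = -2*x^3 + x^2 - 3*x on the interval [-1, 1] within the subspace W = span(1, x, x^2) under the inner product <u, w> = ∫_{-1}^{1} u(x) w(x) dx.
g(x) = x^2 - 21*x/5

The best approximation g ∈ W is the orthogonal projection of f onto W. Writing g = a_0 + a_1 x + a_2 x^2, the coefficients solve the normal equations G · a = b where
  G_{ij} = <φ_i, φ_j> and b_i = <f, φ_i>, with φ_0 = 1, φ_1 = x, φ_2 = x^2.
G =
  [2, 0, 2/3]
  [0, 2/3, 0]
  [2/3, 0, 2/5],
b = (2/3, -14/5, 2/5).
Solving gives a_0 = 0, a_1 = -21/5, a_2 = 1, so
  g(x) = x^2 - 21*x/5.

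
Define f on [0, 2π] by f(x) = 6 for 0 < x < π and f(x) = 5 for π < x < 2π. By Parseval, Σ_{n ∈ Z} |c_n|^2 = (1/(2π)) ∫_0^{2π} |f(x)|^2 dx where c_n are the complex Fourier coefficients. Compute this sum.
Σ |c_n|^2 = 61/2

Parseval equates the L^2 energy of f (normalised by 1/(2π)) with the ℓ^2 sum of its Fourier coefficients: (1/(2π)) ∫_0^{2π} |f|^2 = Σ |c_n|^2.
Compute the left side: (1/(2π)) [∫_0^π 6^2 dx + ∫_π^{2π} 5^2 dx] = (1/(2π)) · (36π + 25π) = (36 + 25)/2 = 61/2.
So Σ_{n ∈ Z} |c_n|^2 = 61/2.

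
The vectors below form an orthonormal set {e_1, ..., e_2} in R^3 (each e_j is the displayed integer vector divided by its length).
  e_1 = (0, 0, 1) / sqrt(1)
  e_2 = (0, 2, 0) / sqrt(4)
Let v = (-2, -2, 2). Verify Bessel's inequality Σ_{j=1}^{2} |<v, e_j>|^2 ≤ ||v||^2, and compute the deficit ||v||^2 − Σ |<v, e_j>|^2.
Σ |<v, e_j>|^2 = 8; ||v||^2 = 12; deficit = 4

Write each e_j = u_j / sqrt(<u_j, u_j>) where u_j is the displayed integer vector. Then <v, e_j> = <v, u_j> / sqrt(<u_j, u_j>), so |<v, e_j>|^2 = <v, u_j>^2 / <u_j, u_j>.
Coefficients: <v, e_1> = 2/sqrt(1), <v, e_2> = -4/sqrt(4).
Square and sum: Σ |<v, e_j>|^2 = 8.
Compute ||v||^2 = v·v = 12.
Deficit = 12 − 8 = 4 ≥ 0, confirming Bessel's inequality. (The deficit equals ||v − Σ <v,e_j> e_j||^2, the squared distance from v to span{e_j}.)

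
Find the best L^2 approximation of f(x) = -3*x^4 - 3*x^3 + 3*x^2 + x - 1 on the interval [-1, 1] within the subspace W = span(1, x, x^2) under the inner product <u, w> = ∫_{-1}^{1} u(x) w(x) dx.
g(x) = 3*x^2/7 - 4*x/5 - 26/35

The best approximation g ∈ W is the orthogonal projection of f onto W. Writing g = a_0 + a_1 x + a_2 x^2, the coefficients solve the normal equations G · a = b where
  G_{ij} = <φ_i, φ_j> and b_i = <f, φ_i>, with φ_0 = 1, φ_1 = x, φ_2 = x^2.
G =
  [2, 0, 2/3]
  [0, 2/3, 0]
  [2/3, 0, 2/5],
b = (-6/5, -8/15, -34/105).
Solving gives a_0 = -26/35, a_1 = -4/5, a_2 = 3/7, so
  g(x) = 3*x^2/7 - 4*x/5 - 26/35.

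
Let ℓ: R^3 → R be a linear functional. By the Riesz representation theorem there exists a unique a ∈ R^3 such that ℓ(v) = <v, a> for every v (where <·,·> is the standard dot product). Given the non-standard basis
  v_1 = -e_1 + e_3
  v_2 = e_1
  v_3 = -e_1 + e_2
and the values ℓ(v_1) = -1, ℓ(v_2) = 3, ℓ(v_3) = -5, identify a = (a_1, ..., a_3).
a = (3, -2, 2)

Write a = (a_1, ..., a_3) in the standard basis. For each basis vector v_i, ℓ(v_i) = <v_i, a> is a linear equation in the a_j's. Collect the n equations into a matrix system V a = ℓ, where row i of V is v_i (expressed in the standard basis). Since V is invertible (lower-triangular with 1s on the diagonal, up to permutation), solve by back-substitution:
  V =
[[-1, 0, 1],
 [1, 0, 0],
 [-1, 1, 0]]
  V a = (-1, 3, -5)
Solving gives a = (3, -2, 2).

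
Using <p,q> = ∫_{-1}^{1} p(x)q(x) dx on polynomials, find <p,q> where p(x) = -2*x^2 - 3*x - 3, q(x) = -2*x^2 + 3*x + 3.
<p,q> = -112/5

Expand the product: p(x)·q(x) = 4*x^4 - 9*x^2 - 18*x - 9.
∫_{-1}^{1} of each monomial x^k gives [2/(k+1) if k even, 0 if k odd]. Integrating term-by-term (or equivalently evaluating the antiderivative F(x) = 4*x^5/5 - 3*x^3 - 9*x^2 - 9*x at the endpoints):
  F(1) − F(−1) = -101/5 − (11/5) = -112/5.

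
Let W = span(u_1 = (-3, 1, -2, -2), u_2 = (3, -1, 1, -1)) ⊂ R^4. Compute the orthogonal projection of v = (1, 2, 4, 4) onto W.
proj_W(v) = (63/58, -21/58, 59/29, 135/29)

Set up U = [u_1 | ... | u_2] ∈ R^(4×2). The projector onto W = col(U) is P = U (U^T U)^(-1) U^T.
Compute U^T U =
  [18, -10]
  [-10, 12],
and U^T v = (-17, 1).
Solve U^T U · c = U^T v for the coefficients: c = (-97/58, -38/29). The projection is proj_W(v) = U c.
Check: (v - proj_W(v)) · u_1 = 0  (should be 0).
Check: (v - proj_W(v)) · u_2 = 0  (should be 0).
Result: proj_W(v) = (63/58, -21/58, 59/29, 135/29).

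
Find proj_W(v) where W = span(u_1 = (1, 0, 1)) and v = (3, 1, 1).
proj_W(v) = (2, 0, 2)

Set up U = [u_1 | ... | u_1] ∈ R^(3×1). The projector onto W = col(U) is P = U (U^T U)^(-1) U^T.
Compute U^T U =
  [2],
and U^T v = (4).
Solve U^T U · c = U^T v for the coefficients: c = (2). The projection is proj_W(v) = U c.
Check: (v - proj_W(v)) · u_1 = 0  (should be 0).
Result: proj_W(v) = (2, 0, 2).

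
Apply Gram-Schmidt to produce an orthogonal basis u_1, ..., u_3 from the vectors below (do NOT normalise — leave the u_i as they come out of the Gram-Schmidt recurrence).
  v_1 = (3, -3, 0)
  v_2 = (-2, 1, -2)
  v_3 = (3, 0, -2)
Orthogonal basis:
  u_1 = (3, -3, 0)
  u_2 = (-1/2, -1/2, -2)
  u_3 = (16/9, 16/9, -8/9)

Apply the Gram-Schmidt recurrence
  u_1 = v_1
  u_i = v_i − Σ_{j<i} ((v_i · u_j) / (u_j · u_j)) · u_j.

Step by step this gives:
  u_1 = (3, -3, 0)
  u_2 = (-1/2, -1/2, -2)
  u_3 = (16/9, 16/9, -8/9)

Orthogonality check:
  u_2 · u_1 = 0 (should be 0)
  u_3 · u_1 = 0 (should be 0)
  u_3 · u_2 = 0 (should be 0)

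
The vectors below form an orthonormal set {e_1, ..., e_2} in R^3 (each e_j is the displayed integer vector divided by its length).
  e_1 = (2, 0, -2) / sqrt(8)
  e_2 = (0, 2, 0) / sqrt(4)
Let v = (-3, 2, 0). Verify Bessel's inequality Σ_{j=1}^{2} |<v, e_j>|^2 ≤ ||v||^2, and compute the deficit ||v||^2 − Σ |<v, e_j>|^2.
Σ |<v, e_j>|^2 = 17/2; ||v||^2 = 13; deficit = 9/2

Write each e_j = u_j / sqrt(<u_j, u_j>) where u_j is the displayed integer vector. Then <v, e_j> = <v, u_j> / sqrt(<u_j, u_j>), so |<v, e_j>|^2 = <v, u_j>^2 / <u_j, u_j>.
Coefficients: <v, e_1> = -6/sqrt(8), <v, e_2> = 4/sqrt(4).
Square and sum: Σ |<v, e_j>|^2 = 17/2.
Compute ||v||^2 = v·v = 13.
Deficit = 13 − 17/2 = 9/2 ≥ 0, confirming Bessel's inequality. (The deficit equals ||v − Σ <v,e_j> e_j||^2, the squared distance from v to span{e_j}.)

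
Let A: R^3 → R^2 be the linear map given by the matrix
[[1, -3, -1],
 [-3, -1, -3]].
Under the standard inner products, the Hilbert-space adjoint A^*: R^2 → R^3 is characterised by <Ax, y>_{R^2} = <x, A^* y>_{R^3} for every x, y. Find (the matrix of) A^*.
A^* = A^T =
[[1, -3],
 [-3, -1],
 [-1, -3]]

For real matrices with standard dot products, the defining identity <Ax, y> = <x, A^* y> gives (Ax)^T y = x^T (A^*) y, i.e. x^T A^T y = x^T (A^*) y. Since this holds for all x, y, we must have A^* = A^T. Therefore
A^* =
[[1, -3],
 [-3, -1],
 [-1, -3]].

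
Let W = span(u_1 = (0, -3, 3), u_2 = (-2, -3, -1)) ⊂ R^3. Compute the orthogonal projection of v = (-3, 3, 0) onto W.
proj_W(v) = (0, 3/2, -3/2)

Set up U = [u_1 | ... | u_2] ∈ R^(3×2). The projector onto W = col(U) is P = U (U^T U)^(-1) U^T.
Compute U^T U =
  [18, 6]
  [6, 14],
and U^T v = (-9, -3).
Solve U^T U · c = U^T v for the coefficients: c = (-1/2, 0). The projection is proj_W(v) = U c.
Check: (v - proj_W(v)) · u_1 = 0  (should be 0).
Check: (v - proj_W(v)) · u_2 = 0  (should be 0).
Result: proj_W(v) = (0, 3/2, -3/2).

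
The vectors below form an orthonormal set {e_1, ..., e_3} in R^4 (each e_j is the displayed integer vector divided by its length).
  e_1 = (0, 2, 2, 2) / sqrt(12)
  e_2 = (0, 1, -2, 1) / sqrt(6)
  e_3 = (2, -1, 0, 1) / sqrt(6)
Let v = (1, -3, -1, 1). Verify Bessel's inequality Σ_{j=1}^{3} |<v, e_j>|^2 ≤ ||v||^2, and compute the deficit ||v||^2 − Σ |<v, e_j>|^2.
Σ |<v, e_j>|^2 = 9; ||v||^2 = 12; deficit = 3

Write each e_j = u_j / sqrt(<u_j, u_j>) where u_j is the displayed integer vector. Then <v, e_j> = <v, u_j> / sqrt(<u_j, u_j>), so |<v, e_j>|^2 = <v, u_j>^2 / <u_j, u_j>.
Coefficients: <v, e_1> = -6/sqrt(12), <v, e_2> = 0/sqrt(6), <v, e_3> = 6/sqrt(6).
Square and sum: Σ |<v, e_j>|^2 = 9.
Compute ||v||^2 = v·v = 12.
Deficit = 12 − 9 = 3 ≥ 0, confirming Bessel's inequality. (The deficit equals ||v − Σ <v,e_j> e_j||^2, the squared distance from v to span{e_j}.)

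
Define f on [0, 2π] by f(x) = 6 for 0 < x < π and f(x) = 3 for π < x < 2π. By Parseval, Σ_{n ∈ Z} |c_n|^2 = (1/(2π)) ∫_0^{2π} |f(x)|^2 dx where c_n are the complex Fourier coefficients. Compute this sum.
Σ |c_n|^2 = 45/2

Parseval equates the L^2 energy of f (normalised by 1/(2π)) with the ℓ^2 sum of its Fourier coefficients: (1/(2π)) ∫_0^{2π} |f|^2 = Σ |c_n|^2.
Compute the left side: (1/(2π)) [∫_0^π 6^2 dx + ∫_π^{2π} 3^2 dx] = (1/(2π)) · (36π + 9π) = (36 + 9)/2 = 45/2.
So Σ_{n ∈ Z} |c_n|^2 = 45/2.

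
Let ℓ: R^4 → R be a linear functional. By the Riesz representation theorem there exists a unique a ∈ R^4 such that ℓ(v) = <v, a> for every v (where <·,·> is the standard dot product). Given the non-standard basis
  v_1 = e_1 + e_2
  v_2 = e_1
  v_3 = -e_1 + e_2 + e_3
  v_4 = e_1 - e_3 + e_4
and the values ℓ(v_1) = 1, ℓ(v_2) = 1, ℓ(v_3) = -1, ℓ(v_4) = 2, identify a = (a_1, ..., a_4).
a = (1, 0, 0, 1)

Write a = (a_1, ..., a_4) in the standard basis. For each basis vector v_i, ℓ(v_i) = <v_i, a> is a linear equation in the a_j's. Collect the n equations into a matrix system V a = ℓ, where row i of V is v_i (expressed in the standard basis). Since V is invertible (lower-triangular with 1s on the diagonal, up to permutation), solve by back-substitution:
  V =
[[1, 1, 0, 0],
 [1, 0, 0, 0],
 [-1, 1, 1, 0],
 [1, 0, -1, 1]]
  V a = (1, 1, -1, 2)
Solving gives a = (1, 0, 0, 1).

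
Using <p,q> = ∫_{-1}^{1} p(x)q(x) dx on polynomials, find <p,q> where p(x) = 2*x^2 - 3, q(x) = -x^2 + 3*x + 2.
<p,q> = -122/15

Expand the product: p(x)·q(x) = -2*x^4 + 6*x^3 + 7*x^2 - 9*x - 6.
∫_{-1}^{1} of each monomial x^k gives [2/(k+1) if k even, 0 if k odd]. Integrating term-by-term (or equivalently evaluating the antiderivative F(x) = -2*x^5/5 + 3*x^4/2 + 7*x^3/3 - 9*x^2/2 - 6*x at the endpoints):
  F(1) − F(−1) = -106/15 − (16/15) = -122/15.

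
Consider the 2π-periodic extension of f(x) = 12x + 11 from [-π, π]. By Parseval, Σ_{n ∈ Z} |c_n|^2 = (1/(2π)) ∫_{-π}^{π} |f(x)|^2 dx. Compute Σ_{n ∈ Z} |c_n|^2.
Σ |c_n|^2 = 48π^2 + 121

Expand and integrate term by term over [-π, π]:
  ∫ (12x)^2 dx = 144·(2π^3/3); ∫ 2·12·(11)·x dx = 0 (odd integrand); ∫ 11^2 dx = 121·2π.
So (1/(2π)) ∫_{-π}^{π} (12x + 11)^2 dx = 144π^2/3 + 121 = 48π^2 + 121.
Parseval ⇒ Σ |c_n|^2 = 48π^2 + 121.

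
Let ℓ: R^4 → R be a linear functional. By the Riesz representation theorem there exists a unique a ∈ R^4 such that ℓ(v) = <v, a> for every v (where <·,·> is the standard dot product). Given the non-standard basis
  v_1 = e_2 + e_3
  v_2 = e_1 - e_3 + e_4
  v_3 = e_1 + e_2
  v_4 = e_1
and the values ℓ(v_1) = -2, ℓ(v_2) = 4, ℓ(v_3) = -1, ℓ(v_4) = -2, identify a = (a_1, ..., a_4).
a = (-2, 1, -3, 3)

Write a = (a_1, ..., a_4) in the standard basis. For each basis vector v_i, ℓ(v_i) = <v_i, a> is a linear equation in the a_j's. Collect the n equations into a matrix system V a = ℓ, where row i of V is v_i (expressed in the standard basis). Since V is invertible (lower-triangular with 1s on the diagonal, up to permutation), solve by back-substitution:
  V =
[[0, 1, 1, 0],
 [1, 0, -1, 1],
 [1, 1, 0, 0],
 [1, 0, 0, 0]]
  V a = (-2, 4, -1, -2)
Solving gives a = (-2, 1, -3, 3).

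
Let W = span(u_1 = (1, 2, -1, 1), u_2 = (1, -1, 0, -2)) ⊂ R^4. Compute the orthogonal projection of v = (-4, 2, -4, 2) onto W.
proj_W(v) = (-46/33, 64/33, -2/11, 10/3)

Set up U = [u_1 | ... | u_2] ∈ R^(4×2). The projector onto W = col(U) is P = U (U^T U)^(-1) U^T.
Compute U^T U =
  [7, -3]
  [-3, 6],
and U^T v = (6, -10).
Solve U^T U · c = U^T v for the coefficients: c = (2/11, -52/33). The projection is proj_W(v) = U c.
Check: (v - proj_W(v)) · u_1 = 0  (should be 0).
Check: (v - proj_W(v)) · u_2 = 0  (should be 0).
Result: proj_W(v) = (-46/33, 64/33, -2/11, 10/3).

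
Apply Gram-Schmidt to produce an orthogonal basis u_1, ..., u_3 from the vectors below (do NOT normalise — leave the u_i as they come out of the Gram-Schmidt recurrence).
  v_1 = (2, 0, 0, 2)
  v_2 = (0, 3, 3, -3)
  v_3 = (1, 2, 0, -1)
Orthogonal basis:
  u_1 = (2, 0, 0, 2)
  u_2 = (3/2, 3, 3, -3/2)
  u_3 = (2/5, 4/5, -6/5, -2/5)

Apply the Gram-Schmidt recurrence
  u_1 = v_1
  u_i = v_i − Σ_{j<i} ((v_i · u_j) / (u_j · u_j)) · u_j.

Step by step this gives:
  u_1 = (2, 0, 0, 2)
  u_2 = (3/2, 3, 3, -3/2)
  u_3 = (2/5, 4/5, -6/5, -2/5)

Orthogonality check:
  u_2 · u_1 = 0 (should be 0)
  u_3 · u_1 = 0 (should be 0)
  u_3 · u_2 = 0 (should be 0)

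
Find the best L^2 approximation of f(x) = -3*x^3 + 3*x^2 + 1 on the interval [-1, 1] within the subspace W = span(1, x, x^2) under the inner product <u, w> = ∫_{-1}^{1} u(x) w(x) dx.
g(x) = 3*x^2 - 9*x/5 + 1

The best approximation g ∈ W is the orthogonal projection of f onto W. Writing g = a_0 + a_1 x + a_2 x^2, the coefficients solve the normal equations G · a = b where
  G_{ij} = <φ_i, φ_j> and b_i = <f, φ_i>, with φ_0 = 1, φ_1 = x, φ_2 = x^2.
G =
  [2, 0, 2/3]
  [0, 2/3, 0]
  [2/3, 0, 2/5],
b = (4, -6/5, 28/15).
Solving gives a_0 = 1, a_1 = -9/5, a_2 = 3, so
  g(x) = 3*x^2 - 9*x/5 + 1.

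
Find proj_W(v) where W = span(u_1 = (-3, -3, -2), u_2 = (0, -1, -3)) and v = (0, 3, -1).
proj_W(v) = (210/139, 147/139, -49/139)

Set up U = [u_1 | ... | u_2] ∈ R^(3×2). The projector onto W = col(U) is P = U (U^T U)^(-1) U^T.
Compute U^T U =
  [22, 9]
  [9, 10],
and U^T v = (-7, 0).
Solve U^T U · c = U^T v for the coefficients: c = (-70/139, 63/139). The projection is proj_W(v) = U c.
Check: (v - proj_W(v)) · u_1 = 0  (should be 0).
Check: (v - proj_W(v)) · u_2 = 0  (should be 0).
Result: proj_W(v) = (210/139, 147/139, -49/139).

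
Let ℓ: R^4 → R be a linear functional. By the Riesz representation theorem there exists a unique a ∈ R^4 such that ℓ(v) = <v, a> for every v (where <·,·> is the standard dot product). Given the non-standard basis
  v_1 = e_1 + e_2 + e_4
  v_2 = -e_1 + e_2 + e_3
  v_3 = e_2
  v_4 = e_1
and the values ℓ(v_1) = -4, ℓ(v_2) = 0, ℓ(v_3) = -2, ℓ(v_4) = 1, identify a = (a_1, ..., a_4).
a = (1, -2, 3, -3)

Write a = (a_1, ..., a_4) in the standard basis. For each basis vector v_i, ℓ(v_i) = <v_i, a> is a linear equation in the a_j's. Collect the n equations into a matrix system V a = ℓ, where row i of V is v_i (expressed in the standard basis). Since V is invertible (lower-triangular with 1s on the diagonal, up to permutation), solve by back-substitution:
  V =
[[1, 1, 0, 1],
 [-1, 1, 1, 0],
 [0, 1, 0, 0],
 [1, 0, 0, 0]]
  V a = (-4, 0, -2, 1)
Solving gives a = (1, -2, 3, -3).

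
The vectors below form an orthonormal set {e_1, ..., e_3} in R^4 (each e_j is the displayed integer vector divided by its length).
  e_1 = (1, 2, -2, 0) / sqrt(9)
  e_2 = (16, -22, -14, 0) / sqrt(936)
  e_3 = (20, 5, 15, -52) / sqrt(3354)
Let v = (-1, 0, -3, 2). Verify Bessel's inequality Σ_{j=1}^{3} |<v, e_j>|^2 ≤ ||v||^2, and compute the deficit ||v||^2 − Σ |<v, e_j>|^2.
Σ |<v, e_j>|^2 = 1550/129; ||v||^2 = 14; deficit = 256/129

Write each e_j = u_j / sqrt(<u_j, u_j>) where u_j is the displayed integer vector. Then <v, e_j> = <v, u_j> / sqrt(<u_j, u_j>), so |<v, e_j>|^2 = <v, u_j>^2 / <u_j, u_j>.
Coefficients: <v, e_1> = 5/sqrt(9), <v, e_2> = 26/sqrt(936), <v, e_3> = -169/sqrt(3354).
Square and sum: Σ |<v, e_j>|^2 = 1550/129.
Compute ||v||^2 = v·v = 14.
Deficit = 14 − 1550/129 = 256/129 ≥ 0, confirming Bessel's inequality. (The deficit equals ||v − Σ <v,e_j> e_j||^2, the squared distance from v to span{e_j}.)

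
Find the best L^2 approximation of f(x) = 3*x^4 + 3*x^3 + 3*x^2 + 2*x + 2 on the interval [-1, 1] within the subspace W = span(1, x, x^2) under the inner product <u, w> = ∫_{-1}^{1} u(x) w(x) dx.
g(x) = 39*x^2/7 + 19*x/5 + 61/35

The best approximation g ∈ W is the orthogonal projection of f onto W. Writing g = a_0 + a_1 x + a_2 x^2, the coefficients solve the normal equations G · a = b where
  G_{ij} = <φ_i, φ_j> and b_i = <f, φ_i>, with φ_0 = 1, φ_1 = x, φ_2 = x^2.
G =
  [2, 0, 2/3]
  [0, 2/3, 0]
  [2/3, 0, 2/5],
b = (36/5, 38/15, 356/105).
Solving gives a_0 = 61/35, a_1 = 19/5, a_2 = 39/7, so
  g(x) = 39*x^2/7 + 19*x/5 + 61/35.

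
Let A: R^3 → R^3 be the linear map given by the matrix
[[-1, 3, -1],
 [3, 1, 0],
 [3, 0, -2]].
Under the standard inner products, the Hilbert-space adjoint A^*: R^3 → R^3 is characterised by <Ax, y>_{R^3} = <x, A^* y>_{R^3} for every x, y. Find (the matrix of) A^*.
A^* = A^T =
[[-1, 3, 3],
 [3, 1, 0],
 [-1, 0, -2]]

For real matrices with standard dot products, the defining identity <Ax, y> = <x, A^* y> gives (Ax)^T y = x^T (A^*) y, i.e. x^T A^T y = x^T (A^*) y. Since this holds for all x, y, we must have A^* = A^T. Therefore
A^* =
[[-1, 3, 3],
 [3, 1, 0],
 [-1, 0, -2]].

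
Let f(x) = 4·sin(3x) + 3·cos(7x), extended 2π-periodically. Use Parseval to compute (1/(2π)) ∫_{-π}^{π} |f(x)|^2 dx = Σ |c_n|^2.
Σ |c_n|^2 = 25/2

Expand |f|^2 and use orthogonality of {sin(nx), cos(mx)} on [-π, π]:
  ∫_{-π}^{π} sin(nx)^2 dx = π, ∫ cos(mx)^2 dx = π, and cross terms integrate to 0.
So ∫_{-π}^{π} f(x)^2 dx = 4^2 · π + 3^2 · π = (16 + 9)π.
Divide by 2π: (16 + 9)/2 = 25/2.
By Parseval, this equals Σ |c_n|^2.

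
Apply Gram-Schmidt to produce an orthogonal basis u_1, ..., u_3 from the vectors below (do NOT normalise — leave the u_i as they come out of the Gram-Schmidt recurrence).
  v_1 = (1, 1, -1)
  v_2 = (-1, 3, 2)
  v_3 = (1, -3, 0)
Orthogonal basis:
  u_1 = (1, 1, -1)
  u_2 = (-1, 3, 2)
  u_3 = (20/21, -4/21, 16/21)

Apply the Gram-Schmidt recurrence
  u_1 = v_1
  u_i = v_i − Σ_{j<i} ((v_i · u_j) / (u_j · u_j)) · u_j.

Step by step this gives:
  u_1 = (1, 1, -1)
  u_2 = (-1, 3, 2)
  u_3 = (20/21, -4/21, 16/21)

Orthogonality check:
  u_2 · u_1 = 0 (should be 0)
  u_3 · u_1 = 0 (should be 0)
  u_3 · u_2 = 0 (should be 0)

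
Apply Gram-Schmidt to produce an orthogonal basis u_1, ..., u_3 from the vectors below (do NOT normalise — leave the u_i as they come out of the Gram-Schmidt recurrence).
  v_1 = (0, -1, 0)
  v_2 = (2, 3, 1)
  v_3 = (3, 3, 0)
Orthogonal basis:
  u_1 = (0, -1, 0)
  u_2 = (2, 0, 1)
  u_3 = (3/5, 0, -6/5)

Apply the Gram-Schmidt recurrence
  u_1 = v_1
  u_i = v_i − Σ_{j<i} ((v_i · u_j) / (u_j · u_j)) · u_j.

Step by step this gives:
  u_1 = (0, -1, 0)
  u_2 = (2, 0, 1)
  u_3 = (3/5, 0, -6/5)

Orthogonality check:
  u_2 · u_1 = 0 (should be 0)
  u_3 · u_1 = 0 (should be 0)
  u_3 · u_2 = 0 (should be 0)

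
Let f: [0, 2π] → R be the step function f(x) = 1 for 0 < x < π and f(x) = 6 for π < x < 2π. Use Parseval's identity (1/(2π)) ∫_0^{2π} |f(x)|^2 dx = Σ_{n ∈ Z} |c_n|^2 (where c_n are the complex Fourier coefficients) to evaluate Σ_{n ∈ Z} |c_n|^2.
Σ |c_n|^2 = 37/2

Parseval equates the L^2 energy of f (normalised by 1/(2π)) with the ℓ^2 sum of its Fourier coefficients: (1/(2π)) ∫_0^{2π} |f|^2 = Σ |c_n|^2.
Compute the left side: (1/(2π)) [∫_0^π 1^2 dx + ∫_π^{2π} 6^2 dx] = (1/(2π)) · (1π + 36π) = (1 + 36)/2 = 37/2.
So Σ_{n ∈ Z} |c_n|^2 = 37/2.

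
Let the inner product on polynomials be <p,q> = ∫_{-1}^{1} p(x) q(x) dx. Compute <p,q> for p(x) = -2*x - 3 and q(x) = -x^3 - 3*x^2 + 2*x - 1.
<p,q> = 152/15

Expand the product: p(x)·q(x) = 2*x^4 + 9*x^3 + 5*x^2 - 4*x + 3.
∫_{-1}^{1} of each monomial x^k gives [2/(k+1) if k even, 0 if k odd]. Integrating term-by-term (or equivalently evaluating the antiderivative F(x) = 2*x^5/5 + 9*x^4/4 + 5*x^3/3 - 2*x^2 + 3*x at the endpoints):
  F(1) − F(−1) = 319/60 − (-289/60) = 152/15.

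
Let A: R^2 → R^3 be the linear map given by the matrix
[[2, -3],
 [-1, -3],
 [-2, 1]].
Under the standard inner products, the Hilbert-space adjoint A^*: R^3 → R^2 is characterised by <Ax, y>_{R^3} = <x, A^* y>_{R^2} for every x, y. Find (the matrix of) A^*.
A^* = A^T =
[[2, -1, -2],
 [-3, -3, 1]]

For real matrices with standard dot products, the defining identity <Ax, y> = <x, A^* y> gives (Ax)^T y = x^T (A^*) y, i.e. x^T A^T y = x^T (A^*) y. Since this holds for all x, y, we must have A^* = A^T. Therefore
A^* =
[[2, -1, -2],
 [-3, -3, 1]].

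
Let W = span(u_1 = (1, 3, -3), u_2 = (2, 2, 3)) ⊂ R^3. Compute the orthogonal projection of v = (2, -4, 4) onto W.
proj_W(v) = (-53/161, -419/161, 744/161)

Set up U = [u_1 | ... | u_2] ∈ R^(3×2). The projector onto W = col(U) is P = U (U^T U)^(-1) U^T.
Compute U^T U =
  [19, -1]
  [-1, 17],
and U^T v = (-22, 8).
Solve U^T U · c = U^T v for the coefficients: c = (-183/161, 65/161). The projection is proj_W(v) = U c.
Check: (v - proj_W(v)) · u_1 = 0  (should be 0).
Check: (v - proj_W(v)) · u_2 = 0  (should be 0).
Result: proj_W(v) = (-53/161, -419/161, 744/161).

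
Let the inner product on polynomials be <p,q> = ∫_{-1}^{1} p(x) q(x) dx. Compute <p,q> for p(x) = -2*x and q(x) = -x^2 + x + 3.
<p,q> = -4/3

Expand the product: p(x)·q(x) = 2*x^3 - 2*x^2 - 6*x.
∫_{-1}^{1} of each monomial x^k gives [2/(k+1) if k even, 0 if k odd]. Integrating term-by-term (or equivalently evaluating the antiderivative F(x) = x^4/2 - 2*x^3/3 - 3*x^2 at the endpoints):
  F(1) − F(−1) = -19/6 − (-11/6) = -4/3.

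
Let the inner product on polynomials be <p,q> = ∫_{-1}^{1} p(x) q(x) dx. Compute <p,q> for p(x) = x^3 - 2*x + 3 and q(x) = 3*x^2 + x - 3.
<p,q> = -194/15

Expand the product: p(x)·q(x) = 3*x^5 + x^4 - 9*x^3 + 7*x^2 + 9*x - 9.
∫_{-1}^{1} of each monomial x^k gives [2/(k+1) if k even, 0 if k odd]. Integrating term-by-term (or equivalently evaluating the antiderivative F(x) = x^6/2 + x^5/5 - 9*x^4/4 + 7*x^3/3 + 9*x^2/2 - 9*x at the endpoints):
  F(1) − F(−1) = -223/60 − (553/60) = -194/15.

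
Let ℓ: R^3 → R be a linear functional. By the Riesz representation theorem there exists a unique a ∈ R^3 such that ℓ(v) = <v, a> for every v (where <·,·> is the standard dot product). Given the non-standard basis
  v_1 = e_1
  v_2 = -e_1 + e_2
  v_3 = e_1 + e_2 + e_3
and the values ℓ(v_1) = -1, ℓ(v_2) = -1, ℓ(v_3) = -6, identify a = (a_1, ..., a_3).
a = (-1, -2, -3)

Write a = (a_1, ..., a_3) in the standard basis. For each basis vector v_i, ℓ(v_i) = <v_i, a> is a linear equation in the a_j's. Collect the n equations into a matrix system V a = ℓ, where row i of V is v_i (expressed in the standard basis). Since V is invertible (lower-triangular with 1s on the diagonal, up to permutation), solve by back-substitution:
  V =
[[1, 0, 0],
 [-1, 1, 0],
 [1, 1, 1]]
  V a = (-1, -1, -6)
Solving gives a = (-1, -2, -3).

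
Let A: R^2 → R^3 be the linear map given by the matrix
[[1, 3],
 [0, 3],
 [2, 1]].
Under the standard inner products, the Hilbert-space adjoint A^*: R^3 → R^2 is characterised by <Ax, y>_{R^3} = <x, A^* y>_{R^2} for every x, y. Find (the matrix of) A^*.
A^* = A^T =
[[1, 0, 2],
 [3, 3, 1]]

For real matrices with standard dot products, the defining identity <Ax, y> = <x, A^* y> gives (Ax)^T y = x^T (A^*) y, i.e. x^T A^T y = x^T (A^*) y. Since this holds for all x, y, we must have A^* = A^T. Therefore
A^* =
[[1, 0, 2],
 [3, 3, 1]].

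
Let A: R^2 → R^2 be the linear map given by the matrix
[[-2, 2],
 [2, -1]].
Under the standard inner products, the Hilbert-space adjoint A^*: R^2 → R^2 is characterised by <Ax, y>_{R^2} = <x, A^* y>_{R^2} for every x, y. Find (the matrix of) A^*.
A^* = A^T =
[[-2, 2],
 [2, -1]]

For real matrices with standard dot products, the defining identity <Ax, y> = <x, A^* y> gives (Ax)^T y = x^T (A^*) y, i.e. x^T A^T y = x^T (A^*) y. Since this holds for all x, y, we must have A^* = A^T. Therefore
A^* =
[[-2, 2],
 [2, -1]].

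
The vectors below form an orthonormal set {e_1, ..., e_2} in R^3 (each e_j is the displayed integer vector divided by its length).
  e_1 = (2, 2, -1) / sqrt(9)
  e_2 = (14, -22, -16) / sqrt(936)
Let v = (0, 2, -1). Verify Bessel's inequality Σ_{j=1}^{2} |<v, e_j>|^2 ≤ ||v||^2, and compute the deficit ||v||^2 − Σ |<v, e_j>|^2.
Σ |<v, e_j>|^2 = 47/13; ||v||^2 = 5; deficit = 18/13

Write each e_j = u_j / sqrt(<u_j, u_j>) where u_j is the displayed integer vector. Then <v, e_j> = <v, u_j> / sqrt(<u_j, u_j>), so |<v, e_j>|^2 = <v, u_j>^2 / <u_j, u_j>.
Coefficients: <v, e_1> = 5/sqrt(9), <v, e_2> = -28/sqrt(936).
Square and sum: Σ |<v, e_j>|^2 = 47/13.
Compute ||v||^2 = v·v = 5.
Deficit = 5 − 47/13 = 18/13 ≥ 0, confirming Bessel's inequality. (The deficit equals ||v − Σ <v,e_j> e_j||^2, the squared distance from v to span{e_j}.)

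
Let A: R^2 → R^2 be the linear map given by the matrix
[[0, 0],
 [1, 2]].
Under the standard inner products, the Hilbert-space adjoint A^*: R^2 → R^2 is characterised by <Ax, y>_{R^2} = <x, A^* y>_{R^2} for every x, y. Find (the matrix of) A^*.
A^* = A^T =
[[0, 1],
 [0, 2]]

For real matrices with standard dot products, the defining identity <Ax, y> = <x, A^* y> gives (Ax)^T y = x^T (A^*) y, i.e. x^T A^T y = x^T (A^*) y. Since this holds for all x, y, we must have A^* = A^T. Therefore
A^* =
[[0, 1],
 [0, 2]].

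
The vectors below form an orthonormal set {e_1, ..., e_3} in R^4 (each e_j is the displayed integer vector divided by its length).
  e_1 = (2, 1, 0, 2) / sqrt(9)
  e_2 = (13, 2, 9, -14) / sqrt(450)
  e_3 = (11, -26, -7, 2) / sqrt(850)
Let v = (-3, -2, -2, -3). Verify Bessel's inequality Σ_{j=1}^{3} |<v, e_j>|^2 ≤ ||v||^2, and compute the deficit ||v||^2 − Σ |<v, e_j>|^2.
Σ |<v, e_j>|^2 = 9961/425; ||v||^2 = 26; deficit = 1089/425

Write each e_j = u_j / sqrt(<u_j, u_j>) where u_j is the displayed integer vector. Then <v, e_j> = <v, u_j> / sqrt(<u_j, u_j>), so |<v, e_j>|^2 = <v, u_j>^2 / <u_j, u_j>.
Coefficients: <v, e_1> = -14/sqrt(9), <v, e_2> = -19/sqrt(450), <v, e_3> = 27/sqrt(850).
Square and sum: Σ |<v, e_j>|^2 = 9961/425.
Compute ||v||^2 = v·v = 26.
Deficit = 26 − 9961/425 = 1089/425 ≥ 0, confirming Bessel's inequality. (The deficit equals ||v − Σ <v,e_j> e_j||^2, the squared distance from v to span{e_j}.)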